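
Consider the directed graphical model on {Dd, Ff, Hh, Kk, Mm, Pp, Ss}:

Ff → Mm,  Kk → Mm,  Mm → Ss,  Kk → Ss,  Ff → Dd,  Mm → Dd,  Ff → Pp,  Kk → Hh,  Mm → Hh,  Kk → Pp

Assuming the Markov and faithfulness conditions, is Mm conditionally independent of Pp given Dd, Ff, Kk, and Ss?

Enumerating the 5 paths from Mm to Pp and testing each for blocking by {Dd, Ff, Kk, Ss}:
Path 1: Mm → Hh ← Kk → Pp
  Hh is a collider here and neither Hh nor any of its descendants is conditioned on, so the collider stays closed — the path is blocked at Hh.
Path 2: Mm ← Ff → Pp
  Ff is a fork here and Ff is conditioned on, so the path is blocked at Ff.
Path 3: Mm ← Kk → Pp
  Kk is a fork here and Kk is conditioned on, so the path is blocked at Kk.
Path 4: Mm → Ss ← Kk → Pp
  Kk is a fork here and Kk is conditioned on, so the path is blocked at Kk.
Path 5: Mm → Dd ← Ff → Pp
  Ff is a fork here and Ff is conditioned on, so the path is blocked at Ff.
Since every path is blocked, d-separation holds.

Yes — Mm and Pp are d-separated given {Dd, Ff, Kk, Ss}.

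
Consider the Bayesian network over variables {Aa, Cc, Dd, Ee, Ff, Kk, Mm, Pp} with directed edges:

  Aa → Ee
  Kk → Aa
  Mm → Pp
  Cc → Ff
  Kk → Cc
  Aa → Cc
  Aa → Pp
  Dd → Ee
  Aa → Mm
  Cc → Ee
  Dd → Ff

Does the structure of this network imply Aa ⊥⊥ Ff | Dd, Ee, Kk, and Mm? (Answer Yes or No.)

No

Enumerating the 6 paths from Aa to Ff and testing each for blocking by {Dd, Ee, Kk, Mm}:
Path 1: Aa → Cc → Ff
  Cc is a chain and Cc is not conditioned on — no node blocks this path, so it is active.
Path 2: Aa → Cc → Ee ← Dd → Ff
  Dd is a fork here and Dd is conditioned on, so the path is blocked at Dd.
Path 3: Aa → Ee ← Dd → Ff
  Dd is a fork here and Dd is conditioned on, so the path is blocked at Dd.
Path 4: Aa → Ee ← Cc → Ff
  Ee is a collider and Ee is conditioned on, which opens it; Cc is a fork and Cc is not conditioned on — no node blocks this path, so it is active.
Path 5: Aa ← Kk → Cc → Ff
  Kk is a fork here and Kk is conditioned on, so the path is blocked at Kk.
Path 6: Aa ← Kk → Cc → Ee ← Dd → Ff
  Kk is a fork here and Kk is conditioned on, so the path is blocked at Kk.
Because an active path exists, Aa and Ff are not d-separated.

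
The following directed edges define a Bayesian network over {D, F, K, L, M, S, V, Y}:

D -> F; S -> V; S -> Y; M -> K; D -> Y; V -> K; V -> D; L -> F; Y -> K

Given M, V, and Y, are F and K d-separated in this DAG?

Yes — F and K are d-separated given {M, V, Y}.

Enumerating the 4 paths from F to K and testing each for blocking by {M, V, Y}:
Path 1: F ← D ← V ← S → Y → K
  V is a chain here and V is conditioned on, so the path is blocked at V.
Path 2: F ← D ← V → K
  V is a fork here and V is conditioned on, so the path is blocked at V.
Path 3: F ← D → Y ← S → V → K
  V is a chain here and V is conditioned on, so the path is blocked at V.
Path 4: F ← D → Y → K
  Y is a chain here and Y is conditioned on, so the path is blocked at Y.
Since every path is blocked, d-separation holds.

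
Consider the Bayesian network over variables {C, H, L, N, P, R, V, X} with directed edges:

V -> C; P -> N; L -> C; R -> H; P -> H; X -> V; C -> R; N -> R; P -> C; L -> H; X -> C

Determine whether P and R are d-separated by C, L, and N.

Yes

5 paths connect P and R; each must be blocked for d-separation to hold:
Path 1: P → N → R
  N is a chain here and N is conditioned on, so the path is blocked at N.
Path 2: P → C → R
  C is a chain here and C is conditioned on, so the path is blocked at C.
Path 3: P → C ← L → H ← R
  L is a fork here and L is conditioned on, so the path is blocked at L.
Path 4: P → H ← R
  H is a collider here and neither H nor any of its descendants is conditioned on, so the collider stays closed — the path is blocked at H.
Path 5: P → H ← L → C → R
  H is a collider here and neither H nor any of its descendants is conditioned on, so the collider stays closed — the path is blocked at H.
All paths are blocked; P ⊥ R | {C, L, N} holds.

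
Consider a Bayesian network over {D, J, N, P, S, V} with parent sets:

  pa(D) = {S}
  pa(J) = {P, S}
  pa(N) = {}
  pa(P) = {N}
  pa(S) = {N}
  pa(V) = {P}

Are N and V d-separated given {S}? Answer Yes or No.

Enumerating the 2 paths from N to V and testing each for blocking by {S}:
Path 1: N → P → V
  P is a chain and P is not conditioned on — no node blocks this path, so it is active.
Path 2: N → S → J ← P → V
  S is a chain here and S is conditioned on, so the path is blocked at S.
Because an active path exists, N and V are not d-separated.

No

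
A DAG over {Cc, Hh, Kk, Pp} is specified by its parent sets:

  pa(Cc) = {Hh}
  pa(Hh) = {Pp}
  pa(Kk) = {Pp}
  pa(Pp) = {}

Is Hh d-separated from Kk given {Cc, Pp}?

Only one path connects Hh and Kk:
  1. Hh ← Pp → Kk — Pp:fork[blocks] ⇒ blocked
Every path is blocked, so Hh and Kk are d-separated given {Cc, Pp}.

Yes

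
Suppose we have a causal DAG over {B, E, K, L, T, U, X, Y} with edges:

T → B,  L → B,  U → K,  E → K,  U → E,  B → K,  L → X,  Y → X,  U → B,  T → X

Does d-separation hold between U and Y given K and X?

No

There are 6 undirected paths between U and Y; checking each against the conditioning set {K, X}:
Path 1: U → E → K ← B ← T → X ← Y
  E is a chain and E is not conditioned on; K is a collider and K is conditioned on, which opens it; B is a chain and B is not conditioned on; T is a fork and T is not conditioned on; X is a collider and X is conditioned on, which opens it — no node blocks this path, so it is active.
Path 2: U → E → K ← B ← L → X ← Y
  E is a chain and E is not conditioned on; K is a collider and K is conditioned on, which opens it; B is a chain and B is not conditioned on; L is a fork and L is not conditioned on; X is a collider and X is conditioned on, which opens it — no node blocks this path, so it is active.
Path 3: U → K ← B ← T → X ← Y
  K is a collider and K is conditioned on, which opens it; B is a chain and B is not conditioned on; T is a fork and T is not conditioned on; X is a collider and X is conditioned on, which opens it — no node blocks this path, so it is active.
Path 4: U → K ← B ← L → X ← Y
  K is a collider and K is conditioned on, which opens it; B is a chain and B is not conditioned on; L is a fork and L is not conditioned on; X is a collider and X is conditioned on, which opens it — no node blocks this path, so it is active.
Path 5: U → B ← T → X ← Y
  B is a collider and its descendant K is conditioned on, which opens it; T is a fork and T is not conditioned on; X is a collider and X is conditioned on, which opens it — no node blocks this path, so it is active.
Path 6: U → B ← L → X ← Y
  B is a collider and its descendant K is conditioned on, which opens it; L is a fork and L is not conditioned on; X is a collider and X is conditioned on, which opens it — no node blocks this path, so it is active.
At least one path is unblocked, so d-separation fails.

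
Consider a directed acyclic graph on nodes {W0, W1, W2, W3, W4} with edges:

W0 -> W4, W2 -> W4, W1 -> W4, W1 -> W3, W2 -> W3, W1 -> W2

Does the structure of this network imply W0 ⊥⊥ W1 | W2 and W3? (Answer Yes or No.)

Yes

There are 3 undirected paths between W0 and W1; checking each against the conditioning set {W2, W3}:
  1. W0 → W4 ← W2 ← W1 — W4:collider[blocks]; W2:chain[blocks] ⇒ blocked
  2. W0 → W4 ← W2 → W3 ← W1 — W4:collider[blocks]; W2:fork[blocks]; W3:collider[open] ⇒ blocked
  3. W0 → W4 ← W1 — W4:collider[blocks] ⇒ blocked
All paths are blocked; W0 ⊥ W1 | {W2, W3} holds.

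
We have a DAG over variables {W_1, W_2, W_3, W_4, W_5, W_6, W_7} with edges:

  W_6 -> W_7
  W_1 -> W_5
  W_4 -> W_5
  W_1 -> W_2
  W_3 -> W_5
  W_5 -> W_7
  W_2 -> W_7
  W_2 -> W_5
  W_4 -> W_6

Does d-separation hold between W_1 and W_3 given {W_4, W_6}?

Yes

There are 4 undirected paths between W_1 and W_3; checking each against the conditioning set {W_4, W_6}:
  1. W_1 → W_2 → W_5 ← W_3 — W_2:chain[open]; W_5:collider[blocks] ⇒ blocked
  2. W_1 → W_2 → W_7 ← W_5 ← W_3 — W_2:chain[open]; W_7:collider[blocks]; W_5:chain[open] ⇒ blocked
  3. W_1 → W_2 → W_7 ← W_6 ← W_4 → W_5 ← W_3 — W_2:chain[open]; W_7:collider[blocks]; W_6:chain[blocks]; W_4:fork[blocks]; W_5:collider[blocks] ⇒ blocked
  4. W_1 → W_5 ← W_3 — W_5:collider[blocks] ⇒ blocked
All paths are blocked; W_1 ⊥ W_3 | {W_4, W_6} holds.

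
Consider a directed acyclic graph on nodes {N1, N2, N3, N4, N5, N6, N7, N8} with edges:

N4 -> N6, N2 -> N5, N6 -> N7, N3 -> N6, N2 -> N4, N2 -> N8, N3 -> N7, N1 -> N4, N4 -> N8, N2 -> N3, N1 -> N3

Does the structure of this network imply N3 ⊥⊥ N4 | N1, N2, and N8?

5 paths connect N3 and N4; each must be blocked for d-separation to hold:
  1. N3 ← N2 → N8 ← N4 — N2:fork[blocks]; N8:collider[open] ⇒ blocked
  2. N3 ← N2 → N4 — N2:fork[blocks] ⇒ blocked
  3. N3 ← N1 → N4 — N1:fork[blocks] ⇒ blocked
  4. N3 → N6 ← N4 — N6:collider[blocks] ⇒ blocked
  5. N3 → N7 ← N6 ← N4 — N7:collider[blocks]; N6:chain[open] ⇒ blocked
Every path is blocked, so N3 and N4 are d-separated given {N1, N2, N8}.

Yes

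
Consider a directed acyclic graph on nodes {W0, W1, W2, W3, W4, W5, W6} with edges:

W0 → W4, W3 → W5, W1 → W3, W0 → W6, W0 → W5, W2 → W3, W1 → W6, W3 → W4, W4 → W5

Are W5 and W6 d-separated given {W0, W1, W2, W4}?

6 paths connect W5 and W6; each must be blocked for d-separation to hold:
  1. W5 ← W3 ← W1 → W6 — W3:chain[open]; W1:fork[blocks] ⇒ blocked
  2. W5 ← W3 → W4 ← W0 → W6 — W3:fork[open]; W4:collider[open]; W0:fork[blocks] ⇒ blocked
  3. W5 ← W0 → W6 — W0:fork[blocks] ⇒ blocked
  4. W5 ← W0 → W4 ← W3 ← W1 → W6 — W0:fork[blocks]; W4:collider[open]; W3:chain[open]; W1:fork[blocks] ⇒ blocked
  5. W5 ← W4 ← W3 ← W1 → W6 — W4:chain[blocks]; W3:chain[open]; W1:fork[blocks] ⇒ blocked
  6. W5 ← W4 ← W0 → W6 — W4:chain[blocks]; W0:fork[blocks] ⇒ blocked
Since every path is blocked, d-separation holds.

Yes — W5 and W6 are d-separated given {W0, W1, W2, W4}.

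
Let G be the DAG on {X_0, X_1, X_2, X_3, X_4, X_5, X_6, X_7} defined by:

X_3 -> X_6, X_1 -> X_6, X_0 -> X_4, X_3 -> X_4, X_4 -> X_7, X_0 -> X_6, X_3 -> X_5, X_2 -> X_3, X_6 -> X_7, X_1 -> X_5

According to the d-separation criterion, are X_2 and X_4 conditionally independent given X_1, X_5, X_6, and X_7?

We examine all 5 paths between X_2 and X_4:
  1. X_2 → X_3 → X_5 ← X_1 → X_6 ← X_0 → X_4 — X_3:chain[open]; X_5:collider[open]; X_1:fork[blocks]; X_6:collider[open]; X_0:fork[open] ⇒ blocked
  2. X_2 → X_3 → X_5 ← X_1 → X_6 → X_7 ← X_4 — X_3:chain[open]; X_5:collider[open]; X_1:fork[blocks]; X_6:chain[blocks]; X_7:collider[open] ⇒ blocked
  3. X_2 → X_3 → X_6 ← X_0 → X_4 — X_3:chain[open]; X_6:collider[open]; X_0:fork[open] ⇒ active
  4. X_2 → X_3 → X_6 → X_7 ← X_4 — X_3:chain[open]; X_6:chain[blocks]; X_7:collider[open] ⇒ blocked
  5. X_2 → X_3 → X_4 — X_3:chain[open] ⇒ active
Because an active path exists, X_2 and X_4 are not d-separated.

No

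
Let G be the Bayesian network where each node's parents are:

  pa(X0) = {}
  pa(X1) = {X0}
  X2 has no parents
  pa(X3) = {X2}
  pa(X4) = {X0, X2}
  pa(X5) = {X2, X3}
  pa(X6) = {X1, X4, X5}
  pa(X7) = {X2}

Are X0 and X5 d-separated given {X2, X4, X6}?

No

There are 6 undirected paths between X0 and X5; checking each against the conditioning set {X2, X4, X6}:
Path 1: X0 → X1 → X6 ← X4 ← X2 → X3 → X5
  X4 is a chain here and X4 is conditioned on, so the path is blocked at X4.
Path 2: X0 → X1 → X6 ← X4 ← X2 → X5
  X4 is a chain here and X4 is conditioned on, so the path is blocked at X4.
Path 3: X0 → X1 → X6 ← X5
  X1 is a chain and X1 is not conditioned on; X6 is a collider and X6 is conditioned on, which opens it — no node blocks this path, so it is active.
Path 4: X0 → X4 ← X2 → X3 → X5
  X2 is a fork here and X2 is conditioned on, so the path is blocked at X2.
Path 5: X0 → X4 ← X2 → X5
  X2 is a fork here and X2 is conditioned on, so the path is blocked at X2.
Path 6: X0 → X4 → X6 ← X5
  X4 is a chain here and X4 is conditioned on, so the path is blocked at X4.
At least one path is unblocked, so d-separation fails.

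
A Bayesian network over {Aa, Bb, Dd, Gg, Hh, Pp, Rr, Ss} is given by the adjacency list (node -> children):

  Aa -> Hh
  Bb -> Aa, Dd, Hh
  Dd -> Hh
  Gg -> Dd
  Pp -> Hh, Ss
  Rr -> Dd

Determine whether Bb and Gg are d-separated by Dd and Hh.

No

There are 3 undirected paths between Bb and Gg; checking each against the conditioning set {Dd, Hh}:
  1. Bb → Aa → Hh ← Dd ← Gg — Aa:chain[open]; Hh:collider[open]; Dd:chain[blocks] ⇒ blocked
  2. Bb → Hh ← Dd ← Gg — Hh:collider[open]; Dd:chain[blocks] ⇒ blocked
  3. Bb → Dd ← Gg — Dd:collider[open] ⇒ active
Because an active path exists, Bb and Gg are not d-separated.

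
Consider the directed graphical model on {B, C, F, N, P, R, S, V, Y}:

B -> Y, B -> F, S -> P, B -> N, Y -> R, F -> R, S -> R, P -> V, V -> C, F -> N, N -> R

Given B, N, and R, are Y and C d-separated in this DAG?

5 paths connect Y and C; each must be blocked for d-separation to hold:
Path 1: Y ← B → F → N → R ← S → P → V → C
  B is a fork here and B is conditioned on, so the path is blocked at B.
Path 2: Y ← B → F → R ← S → P → V → C
  B is a fork here and B is conditioned on, so the path is blocked at B.
Path 3: Y ← B → N ← F → R ← S → P → V → C
  B is a fork here and B is conditioned on, so the path is blocked at B.
Path 4: Y ← B → N → R ← S → P → V → C
  B is a fork here and B is conditioned on, so the path is blocked at B.
Path 5: Y → R ← S → P → V → C
  R is a collider and R is conditioned on, which opens it; S is a fork and S is not conditioned on; P is a chain and P is not conditioned on; V is a chain and V is not conditioned on — no node blocks this path, so it is active.
Because an active path exists, Y and C are not d-separated.

No — Y and C are not d-separated given {B, N, R}.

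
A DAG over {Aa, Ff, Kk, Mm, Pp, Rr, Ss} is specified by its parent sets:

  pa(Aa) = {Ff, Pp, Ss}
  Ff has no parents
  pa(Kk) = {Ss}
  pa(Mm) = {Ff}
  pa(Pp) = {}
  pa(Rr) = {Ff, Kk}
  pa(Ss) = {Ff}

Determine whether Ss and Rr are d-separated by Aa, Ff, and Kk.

Yes

3 paths connect Ss and Rr; each must be blocked for d-separation to hold:
  1. Ss → Kk → Rr — Kk:chain[blocks] ⇒ blocked
  2. Ss ← Ff → Rr — Ff:fork[blocks] ⇒ blocked
  3. Ss → Aa ← Ff → Rr — Aa:collider[open]; Ff:fork[blocks] ⇒ blocked
Every path is blocked, so Ss and Rr are d-separated given {Aa, Ff, Kk}.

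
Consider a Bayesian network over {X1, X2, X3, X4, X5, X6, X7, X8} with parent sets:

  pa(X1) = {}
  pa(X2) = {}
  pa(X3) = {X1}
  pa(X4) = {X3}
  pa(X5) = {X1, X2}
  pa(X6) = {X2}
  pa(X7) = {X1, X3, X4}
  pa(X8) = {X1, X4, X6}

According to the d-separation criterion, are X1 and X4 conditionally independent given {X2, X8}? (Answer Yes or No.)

No

6 paths connect X1 and X4; each must be blocked for d-separation to hold:
  1. X1 → X7 ← X4 — X7:collider[blocks] ⇒ blocked
  2. X1 → X7 ← X3 → X4 — X7:collider[blocks]; X3:fork[open] ⇒ blocked
  3. X1 → X5 ← X2 → X6 → X8 ← X4 — X5:collider[blocks]; X2:fork[blocks]; X6:chain[open]; X8:collider[open] ⇒ blocked
  4. X1 → X3 → X7 ← X4 — X3:chain[open]; X7:collider[blocks] ⇒ blocked
  5. X1 → X3 → X4 — X3:chain[open] ⇒ active
  6. X1 → X8 ← X4 — X8:collider[open] ⇒ active
At least one path is unblocked, so d-separation fails.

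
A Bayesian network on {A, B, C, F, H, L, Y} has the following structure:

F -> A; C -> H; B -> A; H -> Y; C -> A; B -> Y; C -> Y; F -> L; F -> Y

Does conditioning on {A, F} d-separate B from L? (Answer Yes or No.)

We examine all 6 paths between B and L:
  1. B → A ← F → L — A:collider[open]; F:fork[blocks] ⇒ blocked
  2. B → A ← C → Y ← F → L — A:collider[open]; C:fork[open]; Y:collider[blocks]; F:fork[blocks] ⇒ blocked
  3. B → A ← C → H → Y ← F → L — A:collider[open]; C:fork[open]; H:chain[open]; Y:collider[blocks]; F:fork[blocks] ⇒ blocked
  4. B → Y ← F → L — Y:collider[blocks]; F:fork[blocks] ⇒ blocked
  5. B → Y ← C → A ← F → L — Y:collider[blocks]; C:fork[open]; A:collider[open]; F:fork[blocks] ⇒ blocked
  6. B → Y ← H ← C → A ← F → L — Y:collider[blocks]; H:chain[open]; C:fork[open]; A:collider[open]; F:fork[blocks] ⇒ blocked
All paths are blocked; B ⊥ L | {A, F} holds.

Yes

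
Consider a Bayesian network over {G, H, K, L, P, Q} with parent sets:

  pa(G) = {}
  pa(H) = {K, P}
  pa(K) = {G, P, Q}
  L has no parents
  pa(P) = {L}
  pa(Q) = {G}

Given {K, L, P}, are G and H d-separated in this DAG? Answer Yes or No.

Yes — G and H are d-separated given {K, L, P}.

Enumerating the 4 paths from G to H and testing each for blocking by {K, L, P}:
Path 1: G → K → H
  K is a chain here and K is conditioned on, so the path is blocked at K.
Path 2: G → K ← P → H
  P is a fork here and P is conditioned on, so the path is blocked at P.
Path 3: G → Q → K → H
  K is a chain here and K is conditioned on, so the path is blocked at K.
Path 4: G → Q → K ← P → H
  P is a fork here and P is conditioned on, so the path is blocked at P.
All paths are blocked; G ⊥ H | {K, L, P} holds.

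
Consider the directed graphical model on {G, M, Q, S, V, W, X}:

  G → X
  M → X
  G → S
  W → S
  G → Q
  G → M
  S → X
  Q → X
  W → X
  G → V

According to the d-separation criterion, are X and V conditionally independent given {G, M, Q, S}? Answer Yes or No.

Yes

5 paths connect X and V; each must be blocked for d-separation to hold:
Path 1: X ← S ← G → V
  S is a chain here and S is conditioned on, so the path is blocked at S.
Path 2: X ← M ← G → V
  M is a chain here and M is conditioned on, so the path is blocked at M.
Path 3: X ← Q ← G → V
  Q is a chain here and Q is conditioned on, so the path is blocked at Q.
Path 4: X ← W → S ← G → V
  G is a fork here and G is conditioned on, so the path is blocked at G.
Path 5: X ← G → V
  G is a fork here and G is conditioned on, so the path is blocked at G.
Every path is blocked, so X and V are d-separated given {G, M, Q, S}.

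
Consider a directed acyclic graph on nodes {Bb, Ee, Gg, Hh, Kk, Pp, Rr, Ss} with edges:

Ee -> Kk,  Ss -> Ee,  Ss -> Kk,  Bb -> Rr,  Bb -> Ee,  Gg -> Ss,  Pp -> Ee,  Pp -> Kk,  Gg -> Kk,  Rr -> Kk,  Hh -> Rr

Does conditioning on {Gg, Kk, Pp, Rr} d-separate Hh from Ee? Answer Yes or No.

5 paths connect Hh and Ee; each must be blocked for d-separation to hold:
  1. Hh → Rr → Kk ← Ss → Ee — Rr:chain[blocks]; Kk:collider[open]; Ss:fork[open] ⇒ blocked
  2. Hh → Rr → Kk ← Ee — Rr:chain[blocks]; Kk:collider[open] ⇒ blocked
  3. Hh → Rr → Kk ← Gg → Ss → Ee — Rr:chain[blocks]; Kk:collider[open]; Gg:fork[blocks]; Ss:chain[open] ⇒ blocked
  4. Hh → Rr → Kk ← Pp → Ee — Rr:chain[blocks]; Kk:collider[open]; Pp:fork[blocks] ⇒ blocked
  5. Hh → Rr ← Bb → Ee — Rr:collider[open]; Bb:fork[open] ⇒ active
Because an active path exists, Hh and Ee are not d-separated.

No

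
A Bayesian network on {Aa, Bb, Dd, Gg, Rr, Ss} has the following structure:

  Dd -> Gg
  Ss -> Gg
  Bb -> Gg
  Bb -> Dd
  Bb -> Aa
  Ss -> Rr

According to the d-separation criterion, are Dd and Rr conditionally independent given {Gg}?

2 paths connect Dd and Rr; each must be blocked for d-separation to hold:
Path 1: Dd ← Bb → Gg ← Ss → Rr
  Bb is a fork and Bb is not conditioned on; Gg is a collider and Gg is conditioned on, which opens it; Ss is a fork and Ss is not conditioned on — no node blocks this path, so it is active.
Path 2: Dd → Gg ← Ss → Rr
  Gg is a collider and Gg is conditioned on, which opens it; Ss is a fork and Ss is not conditioned on — no node blocks this path, so it is active.
Since the path Dd ← Bb → Gg ← Ss → Rr is active, Dd and Rr are not d-separated given {Gg}.

No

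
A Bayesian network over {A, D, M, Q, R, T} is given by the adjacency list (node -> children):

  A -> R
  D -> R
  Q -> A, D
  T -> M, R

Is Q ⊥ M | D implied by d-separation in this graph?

Yes

There are 2 undirected paths between Q and M; checking each against the conditioning set {D}:
  1. Q → A → R ← T → M — A:chain[open]; R:collider[blocks]; T:fork[open] ⇒ blocked
  2. Q → D → R ← T → M — D:chain[blocks]; R:collider[blocks]; T:fork[open] ⇒ blocked
Every path is blocked, so Q and M are d-separated given {D}.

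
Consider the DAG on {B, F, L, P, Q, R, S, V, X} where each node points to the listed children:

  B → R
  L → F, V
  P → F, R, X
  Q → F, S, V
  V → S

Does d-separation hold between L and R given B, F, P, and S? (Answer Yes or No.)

Yes — L and R are d-separated given {B, F, P, S}.

There are 3 undirected paths between L and R; checking each against the conditioning set {B, F, P, S}:
Path 1: L → V → S ← Q → F ← P → R
  P is a fork here and P is conditioned on, so the path is blocked at P.
Path 2: L → V ← Q → F ← P → R
  P is a fork here and P is conditioned on, so the path is blocked at P.
Path 3: L → F ← P → R
  P is a fork here and P is conditioned on, so the path is blocked at P.
Every path is blocked, so L and R are d-separated given {B, F, P, S}.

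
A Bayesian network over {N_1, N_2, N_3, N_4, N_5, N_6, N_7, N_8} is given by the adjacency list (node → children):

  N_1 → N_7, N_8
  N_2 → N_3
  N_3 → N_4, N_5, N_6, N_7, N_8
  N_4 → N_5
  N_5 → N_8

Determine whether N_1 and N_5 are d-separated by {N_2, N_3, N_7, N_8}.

Enumerating the 6 paths from N_1 to N_5 and testing each for blocking by {N_2, N_3, N_7, N_8}:
  1. N_1 → N_8 ← N_5 — N_8:collider[open] ⇒ active
  2. N_1 → N_8 ← N_3 → N_5 — N_8:collider[open]; N_3:fork[blocks] ⇒ blocked
  3. N_1 → N_8 ← N_3 → N_4 → N_5 — N_8:collider[open]; N_3:fork[blocks]; N_4:chain[open] ⇒ blocked
  4. N_1 → N_7 ← N_3 → N_5 — N_7:collider[open]; N_3:fork[blocks] ⇒ blocked
  5. N_1 → N_7 ← N_3 → N_8 ← N_5 — N_7:collider[open]; N_3:fork[blocks]; N_8:collider[open] ⇒ blocked
  6. N_1 → N_7 ← N_3 → N_4 → N_5 — N_7:collider[open]; N_3:fork[blocks]; N_4:chain[open] ⇒ blocked
Because an active path exists, N_1 and N_5 are not d-separated.

No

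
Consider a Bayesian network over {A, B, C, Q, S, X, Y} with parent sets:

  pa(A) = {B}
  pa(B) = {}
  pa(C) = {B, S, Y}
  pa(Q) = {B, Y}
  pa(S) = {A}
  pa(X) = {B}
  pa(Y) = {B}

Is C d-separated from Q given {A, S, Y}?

No

There are 6 undirected paths between C and Q; checking each against the conditioning set {A, S, Y}:
  1. C ← Y ← B → Q — Y:chain[blocks]; B:fork[open] ⇒ blocked
  2. C ← Y → Q — Y:fork[blocks] ⇒ blocked
  3. C ← B → Y → Q — B:fork[open]; Y:chain[blocks] ⇒ blocked
  4. C ← B → Q — B:fork[open] ⇒ active
  5. C ← S ← A ← B → Y → Q — S:chain[blocks]; A:chain[blocks]; B:fork[open]; Y:chain[blocks] ⇒ blocked
  6. C ← S ← A ← B → Q — S:chain[blocks]; A:chain[blocks]; B:fork[open] ⇒ blocked
Because an active path exists, C and Q are not d-separated.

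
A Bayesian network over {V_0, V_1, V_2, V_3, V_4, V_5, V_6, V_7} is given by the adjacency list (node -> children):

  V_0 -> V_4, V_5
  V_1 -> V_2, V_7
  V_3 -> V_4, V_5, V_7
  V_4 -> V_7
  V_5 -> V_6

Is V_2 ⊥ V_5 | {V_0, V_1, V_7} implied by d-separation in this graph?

Yes

4 paths connect V_2 and V_5; each must be blocked for d-separation to hold:
  1. V_2 ← V_1 → V_7 ← V_4 ← V_0 → V_5 — V_1:fork[blocks]; V_7:collider[open]; V_4:chain[open]; V_0:fork[blocks] ⇒ blocked
  2. V_2 ← V_1 → V_7 ← V_4 ← V_3 → V_5 — V_1:fork[blocks]; V_7:collider[open]; V_4:chain[open]; V_3:fork[open] ⇒ blocked
  3. V_2 ← V_1 → V_7 ← V_3 → V_4 ← V_0 → V_5 — V_1:fork[blocks]; V_7:collider[open]; V_3:fork[open]; V_4:collider[open]; V_0:fork[blocks] ⇒ blocked
  4. V_2 ← V_1 → V_7 ← V_3 → V_5 — V_1:fork[blocks]; V_7:collider[open]; V_3:fork[open] ⇒ blocked
Every path is blocked, so V_2 and V_5 are d-separated given {V_0, V_1, V_7}.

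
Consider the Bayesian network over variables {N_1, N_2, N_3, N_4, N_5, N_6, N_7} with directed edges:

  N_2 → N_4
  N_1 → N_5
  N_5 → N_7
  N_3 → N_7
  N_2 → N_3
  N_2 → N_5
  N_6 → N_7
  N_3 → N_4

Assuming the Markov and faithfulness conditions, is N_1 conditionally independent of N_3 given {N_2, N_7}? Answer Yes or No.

3 paths connect N_1 and N_3; each must be blocked for d-separation to hold:
  1. N_1 → N_5 → N_7 ← N_3 — N_5:chain[open]; N_7:collider[open] ⇒ active
  2. N_1 → N_5 ← N_2 → N_4 ← N_3 — N_5:collider[open]; N_2:fork[blocks]; N_4:collider[blocks] ⇒ blocked
  3. N_1 → N_5 ← N_2 → N_3 — N_5:collider[open]; N_2:fork[blocks] ⇒ blocked
At least one path is unblocked, so d-separation fails.

No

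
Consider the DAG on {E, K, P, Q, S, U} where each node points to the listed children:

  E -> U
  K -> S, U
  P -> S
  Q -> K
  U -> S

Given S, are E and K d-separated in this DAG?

No

Enumerating the 2 paths from E to K and testing each for blocking by {S}:
Path 1: E → U ← K
  U is a collider and its descendant S is conditioned on, which opens it — no node blocks this path, so it is active.
Path 2: E → U → S ← K
  U is a chain and U is not conditioned on; S is a collider and S is conditioned on, which opens it — no node blocks this path, so it is active.
Because an active path exists, E and K are not d-separated.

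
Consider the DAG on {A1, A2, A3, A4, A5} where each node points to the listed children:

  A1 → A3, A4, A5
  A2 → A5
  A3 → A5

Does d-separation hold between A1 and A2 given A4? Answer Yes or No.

Yes — A1 and A2 are d-separated given {A4}.

Enumerating the 2 paths from A1 to A2 and testing each for blocking by {A4}:
Path 1: A1 → A5 ← A2
  A5 is a collider here and neither A5 nor any of its descendants is conditioned on, so the collider stays closed — the path is blocked at A5.
Path 2: A1 → A3 → A5 ← A2
  A5 is a collider here and neither A5 nor any of its descendants is conditioned on, so the collider stays closed — the path is blocked at A5.
All paths are blocked; A1 ⊥ A2 | {A4} holds.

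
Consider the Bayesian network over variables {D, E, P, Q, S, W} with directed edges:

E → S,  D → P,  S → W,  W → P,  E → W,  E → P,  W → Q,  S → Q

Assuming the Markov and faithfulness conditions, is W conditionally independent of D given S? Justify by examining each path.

Yes — W and D are d-separated given {S}.

Enumerating the 4 paths from W to D and testing each for blocking by {S}:
  1. W ← E → P ← D — E:fork[open]; P:collider[blocks] ⇒ blocked
  2. W → P ← D — P:collider[blocks] ⇒ blocked
  3. W → Q ← S ← E → P ← D — Q:collider[blocks]; S:chain[blocks]; E:fork[open]; P:collider[blocks] ⇒ blocked
  4. W ← S ← E → P ← D — S:chain[blocks]; E:fork[open]; P:collider[blocks] ⇒ blocked
Since every path is blocked, d-separation holds.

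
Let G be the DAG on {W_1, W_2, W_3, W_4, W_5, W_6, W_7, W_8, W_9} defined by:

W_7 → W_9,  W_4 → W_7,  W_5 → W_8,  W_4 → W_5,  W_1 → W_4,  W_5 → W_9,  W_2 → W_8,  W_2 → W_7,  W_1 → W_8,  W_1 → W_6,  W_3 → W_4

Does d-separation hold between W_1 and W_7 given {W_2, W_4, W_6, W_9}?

6 paths connect W_1 and W_7; each must be blocked for d-separation to hold:
  1. W_1 → W_4 → W_7 — W_4:chain[blocks] ⇒ blocked
  2. W_1 → W_4 → W_5 → W_9 ← W_7 — W_4:chain[blocks]; W_5:chain[open]; W_9:collider[open] ⇒ blocked
  3. W_1 → W_4 → W_5 → W_8 ← W_2 → W_7 — W_4:chain[blocks]; W_5:chain[open]; W_8:collider[blocks]; W_2:fork[blocks] ⇒ blocked
  4. W_1 → W_8 ← W_2 → W_7 — W_8:collider[blocks]; W_2:fork[blocks] ⇒ blocked
  5. W_1 → W_8 ← W_5 → W_9 ← W_7 — W_8:collider[blocks]; W_5:fork[open]; W_9:collider[open] ⇒ blocked
  6. W_1 → W_8 ← W_5 ← W_4 → W_7 — W_8:collider[blocks]; W_5:chain[open]; W_4:fork[blocks] ⇒ blocked
Since every path is blocked, d-separation holds.

Yes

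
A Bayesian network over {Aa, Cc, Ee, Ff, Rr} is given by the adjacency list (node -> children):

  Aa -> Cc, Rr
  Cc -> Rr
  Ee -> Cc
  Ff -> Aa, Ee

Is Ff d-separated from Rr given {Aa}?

No

We examine all 4 paths between Ff and Rr:
Path 1: Ff → Ee → Cc → Rr
  Ee is a chain and Ee is not conditioned on; Cc is a chain and Cc is not conditioned on — no node blocks this path, so it is active.
Path 2: Ff → Ee → Cc ← Aa → Rr
  Cc is a collider here and neither Cc nor any of its descendants is conditioned on, so the collider stays closed — the path is blocked at Cc.
Path 3: Ff → Aa → Cc → Rr
  Aa is a chain here and Aa is conditioned on, so the path is blocked at Aa.
Path 4: Ff → Aa → Rr
  Aa is a chain here and Aa is conditioned on, so the path is blocked at Aa.
Because an active path exists, Ff and Rr are not d-separated.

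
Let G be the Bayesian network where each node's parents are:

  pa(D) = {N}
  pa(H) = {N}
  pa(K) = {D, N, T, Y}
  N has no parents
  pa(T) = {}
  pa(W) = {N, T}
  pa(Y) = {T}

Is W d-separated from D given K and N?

No

Enumerating the 6 paths from W to D and testing each for blocking by {K, N}:
Path 1: W ← N → D
  N is a fork here and N is conditioned on, so the path is blocked at N.
Path 2: W ← N → K ← D
  N is a fork here and N is conditioned on, so the path is blocked at N.
Path 3: W ← T → Y → K ← N → D
  N is a fork here and N is conditioned on, so the path is blocked at N.
Path 4: W ← T → Y → K ← D
  T is a fork and T is not conditioned on; Y is a chain and Y is not conditioned on; K is a collider and K is conditioned on, which opens it — no node blocks this path, so it is active.
Path 5: W ← T → K ← N → D
  N is a fork here and N is conditioned on, so the path is blocked at N.
Path 6: W ← T → K ← D
  T is a fork and T is not conditioned on; K is a collider and K is conditioned on, which opens it — no node blocks this path, so it is active.
At least one path is unblocked, so d-separation fails.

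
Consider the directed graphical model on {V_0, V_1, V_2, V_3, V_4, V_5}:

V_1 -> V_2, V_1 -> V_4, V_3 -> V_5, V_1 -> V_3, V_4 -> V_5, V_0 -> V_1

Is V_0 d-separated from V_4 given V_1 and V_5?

Yes

2 paths connect V_0 and V_4; each must be blocked for d-separation to hold:
Path 1: V_0 → V_1 → V_3 → V_5 ← V_4
  V_1 is a chain here and V_1 is conditioned on, so the path is blocked at V_1.
Path 2: V_0 → V_1 → V_4
  V_1 is a chain here and V_1 is conditioned on, so the path is blocked at V_1.
Since every path is blocked, d-separation holds.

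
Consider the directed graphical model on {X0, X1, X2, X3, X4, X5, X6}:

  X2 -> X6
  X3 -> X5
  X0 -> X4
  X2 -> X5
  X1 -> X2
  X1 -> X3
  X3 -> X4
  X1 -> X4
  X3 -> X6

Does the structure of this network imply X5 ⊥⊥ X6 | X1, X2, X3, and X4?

We examine all 6 paths between X5 and X6:
  1. X5 ← X2 ← X1 → X4 ← X3 → X6 — X2:chain[blocks]; X1:fork[blocks]; X4:collider[open]; X3:fork[blocks] ⇒ blocked
  2. X5 ← X2 ← X1 → X3 → X6 — X2:chain[blocks]; X1:fork[blocks]; X3:chain[blocks] ⇒ blocked
  3. X5 ← X2 → X6 — X2:fork[blocks] ⇒ blocked
  4. X5 ← X3 → X4 ← X1 → X2 → X6 — X3:fork[blocks]; X4:collider[open]; X1:fork[blocks]; X2:chain[blocks] ⇒ blocked
  5. X5 ← X3 ← X1 → X2 → X6 — X3:chain[blocks]; X1:fork[blocks]; X2:chain[blocks] ⇒ blocked
  6. X5 ← X3 → X6 — X3:fork[blocks] ⇒ blocked
Since every path is blocked, d-separation holds.

Yes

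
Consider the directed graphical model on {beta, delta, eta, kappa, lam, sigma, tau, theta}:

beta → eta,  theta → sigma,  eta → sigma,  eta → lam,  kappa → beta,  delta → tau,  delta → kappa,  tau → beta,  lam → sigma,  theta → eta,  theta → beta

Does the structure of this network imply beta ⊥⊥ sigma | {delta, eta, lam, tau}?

Enumerating the 6 paths from beta to sigma and testing each for blocking by {delta, eta, lam, tau}:
  1. beta → eta → lam → sigma — eta:chain[blocks]; lam:chain[blocks] ⇒ blocked
  2. beta → eta → sigma — eta:chain[blocks] ⇒ blocked
  3. beta → eta ← theta → sigma — eta:collider[open]; theta:fork[open] ⇒ active
  4. beta ← theta → eta → lam → sigma — theta:fork[open]; eta:chain[blocks]; lam:chain[blocks] ⇒ blocked
  5. beta ← theta → eta → sigma — theta:fork[open]; eta:chain[blocks] ⇒ blocked
  6. beta ← theta → sigma — theta:fork[open] ⇒ active
Because an active path exists, beta and sigma are not d-separated.

No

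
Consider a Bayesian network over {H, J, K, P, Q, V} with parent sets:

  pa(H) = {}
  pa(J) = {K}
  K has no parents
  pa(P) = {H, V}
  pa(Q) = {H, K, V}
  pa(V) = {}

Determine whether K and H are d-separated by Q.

2 paths connect K and H; each must be blocked for d-separation to hold:
Path 1: K → Q ← V → P ← H
  P is a collider here and neither P nor any of its descendants is conditioned on, so the collider stays closed — the path is blocked at P.
Path 2: K → Q ← H
  Q is a collider and Q is conditioned on, which opens it — no node blocks this path, so it is active.
Since the path K → Q ← H is active, K and H are not d-separated given {Q}.

No — K and H are not d-separated given {Q}.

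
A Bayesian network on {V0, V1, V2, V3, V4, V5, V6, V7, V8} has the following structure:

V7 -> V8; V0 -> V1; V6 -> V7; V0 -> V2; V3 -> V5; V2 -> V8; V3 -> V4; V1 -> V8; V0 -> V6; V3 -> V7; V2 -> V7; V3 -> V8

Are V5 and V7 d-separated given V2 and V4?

No — V5 and V7 are not d-separated given {V2, V4}.

6 paths connect V5 and V7; each must be blocked for d-separation to hold:
  1. V5 ← V3 → V8 ← V1 ← V0 → V2 → V7 — V3:fork[open]; V8:collider[blocks]; V1:chain[open]; V0:fork[open]; V2:chain[blocks] ⇒ blocked
  2. V5 ← V3 → V8 ← V1 ← V0 → V6 → V7 — V3:fork[open]; V8:collider[blocks]; V1:chain[open]; V0:fork[open]; V6:chain[open] ⇒ blocked
  3. V5 ← V3 → V8 ← V2 → V7 — V3:fork[open]; V8:collider[blocks]; V2:fork[blocks] ⇒ blocked
  4. V5 ← V3 → V8 ← V2 ← V0 → V6 → V7 — V3:fork[open]; V8:collider[blocks]; V2:chain[blocks]; V0:fork[open]; V6:chain[open] ⇒ blocked
  5. V5 ← V3 → V8 ← V7 — V3:fork[open]; V8:collider[blocks] ⇒ blocked
  6. V5 ← V3 → V7 — V3:fork[open] ⇒ active
Since the path V5 ← V3 → V7 is active, V5 and V7 are not d-separated given {V2, V4}.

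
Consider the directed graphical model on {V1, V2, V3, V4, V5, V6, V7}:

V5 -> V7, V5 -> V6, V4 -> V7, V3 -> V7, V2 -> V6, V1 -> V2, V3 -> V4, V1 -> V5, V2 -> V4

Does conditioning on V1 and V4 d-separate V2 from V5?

Yes

4 paths connect V2 and V5; each must be blocked for d-separation to hold:
Path 1: V2 → V4 ← V3 → V7 ← V5
  V7 is a collider here and neither V7 nor any of its descendants is conditioned on, so the collider stays closed — the path is blocked at V7.
Path 2: V2 → V4 → V7 ← V5
  V4 is a chain here and V4 is conditioned on, so the path is blocked at V4.
Path 3: V2 ← V1 → V5
  V1 is a fork here and V1 is conditioned on, so the path is blocked at V1.
Path 4: V2 → V6 ← V5
  V6 is a collider here and neither V6 nor any of its descendants is conditioned on, so the collider stays closed — the path is blocked at V6.
Since every path is blocked, d-separation holds.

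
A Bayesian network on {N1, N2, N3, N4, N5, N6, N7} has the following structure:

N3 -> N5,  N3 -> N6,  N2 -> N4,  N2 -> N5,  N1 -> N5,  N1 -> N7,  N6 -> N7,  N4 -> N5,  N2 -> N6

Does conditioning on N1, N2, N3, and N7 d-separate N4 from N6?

Yes

We examine all 6 paths between N4 and N6:
  1. N4 → N5 ← N1 → N7 ← N6 — N5:collider[blocks]; N1:fork[blocks]; N7:collider[open] ⇒ blocked
  2. N4 → N5 ← N2 → N6 — N5:collider[blocks]; N2:fork[blocks] ⇒ blocked
  3. N4 → N5 ← N3 → N6 — N5:collider[blocks]; N3:fork[blocks] ⇒ blocked
  4. N4 ← N2 → N6 — N2:fork[blocks] ⇒ blocked
  5. N4 ← N2 → N5 ← N1 → N7 ← N6 — N2:fork[blocks]; N5:collider[blocks]; N1:fork[blocks]; N7:collider[open] ⇒ blocked
  6. N4 ← N2 → N5 ← N3 → N6 — N2:fork[blocks]; N5:collider[blocks]; N3:fork[blocks] ⇒ blocked
Since every path is blocked, d-separation holds.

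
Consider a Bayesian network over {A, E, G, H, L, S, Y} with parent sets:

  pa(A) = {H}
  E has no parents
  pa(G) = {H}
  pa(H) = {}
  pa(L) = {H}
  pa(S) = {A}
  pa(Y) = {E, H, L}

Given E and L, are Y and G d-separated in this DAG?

2 paths connect Y and G; each must be blocked for d-separation to hold:
Path 1: Y ← H → G
  H is a fork and H is not conditioned on — no node blocks this path, so it is active.
Path 2: Y ← L ← H → G
  L is a chain here and L is conditioned on, so the path is blocked at L.
At least one path is unblocked, so d-separation fails.

No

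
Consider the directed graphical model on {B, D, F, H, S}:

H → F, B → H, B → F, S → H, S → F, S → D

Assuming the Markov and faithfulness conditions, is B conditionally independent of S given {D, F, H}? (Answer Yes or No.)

No

Enumerating the 4 paths from B to S and testing each for blocking by {D, F, H}:
  1. B → F ← S — F:collider[open] ⇒ active
  2. B → F ← H ← S — F:collider[open]; H:chain[blocks] ⇒ blocked
  3. B → H ← S — H:collider[open] ⇒ active
  4. B → H → F ← S — H:chain[blocks]; F:collider[open] ⇒ blocked
At least one path is unblocked, so d-separation fails.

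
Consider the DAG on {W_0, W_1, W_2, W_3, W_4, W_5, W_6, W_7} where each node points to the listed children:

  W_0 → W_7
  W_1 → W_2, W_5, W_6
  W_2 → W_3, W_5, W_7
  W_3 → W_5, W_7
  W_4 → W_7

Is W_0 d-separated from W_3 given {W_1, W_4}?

There are 4 undirected paths between W_0 and W_3; checking each against the conditioning set {W_1, W_4}:
Path 1: W_0 → W_7 ← W_2 → W_5 ← W_3
  W_7 is a collider here and neither W_7 nor any of its descendants is conditioned on, so the collider stays closed — the path is blocked at W_7.
Path 2: W_0 → W_7 ← W_2 ← W_1 → W_5 ← W_3
  W_7 is a collider here and neither W_7 nor any of its descendants is conditioned on, so the collider stays closed — the path is blocked at W_7.
Path 3: W_0 → W_7 ← W_2 → W_3
  W_7 is a collider here and neither W_7 nor any of its descendants is conditioned on, so the collider stays closed — the path is blocked at W_7.
Path 4: W_0 → W_7 ← W_3
  W_7 is a collider here and neither W_7 nor any of its descendants is conditioned on, so the collider stays closed — the path is blocked at W_7.
All paths are blocked; W_0 ⊥ W_3 | {W_1, W_4} holds.

Yes — W_0 and W_3 are d-separated given {W_1, W_4}.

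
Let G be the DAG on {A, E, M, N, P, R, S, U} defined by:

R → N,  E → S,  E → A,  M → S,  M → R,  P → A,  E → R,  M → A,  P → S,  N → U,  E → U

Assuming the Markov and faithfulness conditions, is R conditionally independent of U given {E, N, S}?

Yes — R and U are d-separated given {E, N, S}.

Enumerating the 6 paths from R to U and testing each for blocking by {E, N, S}:
Path 1: R ← E → U
  E is a fork here and E is conditioned on, so the path is blocked at E.
Path 2: R ← M → A ← E → U
  A is a collider here and neither A nor any of its descendants is conditioned on, so the collider stays closed — the path is blocked at A.
Path 3: R ← M → A ← P → S ← E → U
  A is a collider here and neither A nor any of its descendants is conditioned on, so the collider stays closed — the path is blocked at A.
Path 4: R ← M → S ← E → U
  E is a fork here and E is conditioned on, so the path is blocked at E.
Path 5: R ← M → S ← P → A ← E → U
  A is a collider here and neither A nor any of its descendants is conditioned on, so the collider stays closed — the path is blocked at A.
Path 6: R → N → U
  N is a chain here and N is conditioned on, so the path is blocked at N.
All paths are blocked; R ⊥ U | {E, N, S} holds.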